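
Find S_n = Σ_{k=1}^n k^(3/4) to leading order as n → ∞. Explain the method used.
S_n ~ (4/7) · n^(7/4)

Integral comparison: Σ_{k=1}^n k^(3/4) = ∫_0^n x^(3/4) dx + O(n^(3/4)). The integral is n^(1 + 3/4) / (1 + 3/4) = n^((3+4)/4) / ((3+4)/4) = (4/7) · n^(7/4).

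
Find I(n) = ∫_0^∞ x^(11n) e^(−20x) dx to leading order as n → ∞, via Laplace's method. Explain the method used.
I(n) ~ (sqrt(2π·11n) / 20) · (11n/(20e))^(11n)

Write the integrand as exp(11n ln x − 20x) and set f(x) = 11n ln x − 20x. Then f'(x) = 11n/x − 20 = 0 at x* = 11n/20, and f''(x*) = −11n/x*^2 = −20^2/(11n). Laplace's method (interior maximum) gives
  I(n) ~ e^(f(x*)) · sqrt(2π / |f''(x*)|)
        = exp(11n ln(11n/20) − 11n) · sqrt(2π · 11n / 20^2)
        = (11n/20)^(11n) e^(−11n) · sqrt(2π·11n) / 20
        = (sqrt(2π·11n) / 20) · (11n/(20e))^(11n).
This matches Γ(11n+1)/20^(11n+1) with Stirling applied to Γ.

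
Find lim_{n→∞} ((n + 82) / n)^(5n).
lim = e^410

Rewrite as (1 + 82/n)^(5n). By the standard limit (1 + x/n)^n → e^x, we have (1 + 82/n)^n → e^82, and raising to the 5th power gives e^410.
More precisely, ln[(1 + 82/n)^(5n)] = 5n · ln(1 + 82/n) = 5n · (82/n + O(1/n^2)) = 410 + O(1/n) → 410.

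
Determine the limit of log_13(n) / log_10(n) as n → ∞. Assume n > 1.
lim = ln(10) / ln(13) = log_13(10)

Change of base: log_13(n) = ln n / ln 13 and log_10(n) = ln n / ln 10. The ratio is (ln n / ln 13) · (ln 10 / ln n) = ln 10 / ln 13, a constant independent of n. So the limit is ln 10 / ln 13 = log_13(10).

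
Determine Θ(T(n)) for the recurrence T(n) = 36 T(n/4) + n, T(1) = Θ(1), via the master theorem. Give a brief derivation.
T(n) = Θ(n^(log_4 36))

Master theorem: compare f(n) = n to n^(log_4 36) where log_4 36 ≈ 2.585. Since 1 < log_4 36, we have f(n) = O(n^(log_4 36 − ε)) for some ε > 0 — Case 1. Hence T(n) = Θ(n^(log_4 36)).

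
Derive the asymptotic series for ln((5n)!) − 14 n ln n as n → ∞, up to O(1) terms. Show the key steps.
ln((5n)!) − 14 n ln n = −9 n ln n + 5(ln 5 − 1) n + (1/2) ln(2π·5n) + O(1/n)

Stirling: ln((5n)!) = 5n ln(5n) − 5n + (1/2) ln(2π·5n) + O(1/n).
Expand 5n ln(5n) = 5n (ln n + ln 5) = 5n ln n + 5n ln 5.
Subtract 14n ln n: leading term is (5 − 14) n ln n = −9 n ln n. The next term is 5n ln 5 − 5n = 5(ln 5 − 1) n. Then the (1/2) ln(2π·5n) correction.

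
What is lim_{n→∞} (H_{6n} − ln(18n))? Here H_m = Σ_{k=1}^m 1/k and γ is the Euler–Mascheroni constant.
lim = −ln 3 + γ

By Euler-Maclaurin, H_m = ln m + γ + O(1/m). So
  H_{6n} − ln(18n) = ln(6n) + γ − ln(18n) + O(1/n)
                       = ln(6/18) + γ + O(1/n).
Hence the limit is ln(6/18) + γ (= −ln 3).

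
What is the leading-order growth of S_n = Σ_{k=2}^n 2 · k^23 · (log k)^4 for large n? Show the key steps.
S_n ~ n^24 · (log n)^4 / 12

By integral comparison, S_n = ∫_1^n 2 · x^23 · (log x)^4 dx + O(n^23 · (log n)^4). For the integral, the leading term of ∫_1^n x^23 (log x)^4 dx is n^24/24 · (log n)^4 (by repeated integration by parts; each step lowers the log-exponent and produces a relatively O(1/log n) correction). Hence S_n ~ n^24 · (log n)^4 / 12.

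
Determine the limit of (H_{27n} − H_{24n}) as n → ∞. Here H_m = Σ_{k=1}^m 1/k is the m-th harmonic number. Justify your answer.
lim = ln(27/24) = ln(9/8)

Euler-Maclaurin gives H_m = ln m + γ + 1/(2m) + O(1/m^2). The γ and O(1/m) terms cancel in the difference:
  H_{27n} − H_{24n} = ln(27n) − ln(24n) + O(1/n) = ln(27/24) + O(1/n).
Hence the limit is ln(27/24) = ln(9/8).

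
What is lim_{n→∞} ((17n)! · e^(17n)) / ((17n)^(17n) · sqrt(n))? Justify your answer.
lim = sqrt(2π·17)

Stirling: (17n)! ~ sqrt(2π·17n) · (17n/e)^(17n). Hence
  (17n)! · e^(17n) / (17n)^(17n) ~ sqrt(2π·17n).
Dividing by sqrt(n): sqrt(2π·17n) / sqrt(n) = sqrt(2π·17) · n^((1−1)/2), so the limit is sqrt(2π·17).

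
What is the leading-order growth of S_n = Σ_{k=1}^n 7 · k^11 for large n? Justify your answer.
S_n ~ 7 · n^12 / 12

By integral comparison (Euler-Maclaurin), Σ_{k=1}^n 7 · k^11 = 7 · ∫_0^n x^11 dx + O(n^11) = 7 · n^12/12 + O(n^11). (Equivalently, Faulhaber's formula gives the same leading term.)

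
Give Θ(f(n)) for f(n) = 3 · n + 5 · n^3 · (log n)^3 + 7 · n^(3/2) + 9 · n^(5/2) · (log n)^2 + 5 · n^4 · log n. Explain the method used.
f(n) ∈ Θ(n^4 · log n)

Compare the terms by growth order. For large n, n^a · (log n)^b dominates n^a' · (log n)^b' iff a > a', or (a = a' and b > b'). Ranking the 5 terms shows the dominant one is 5 · n^4 · log n. Hence f(n) ∈ Θ(n^4 · log n).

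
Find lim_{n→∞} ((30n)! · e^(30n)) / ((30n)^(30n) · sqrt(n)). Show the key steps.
lim = sqrt(2π·30)

Stirling: (30n)! ~ sqrt(2π·30n) · (30n/e)^(30n). Hence
  (30n)! · e^(30n) / (30n)^(30n) ~ sqrt(2π·30n).
Dividing by sqrt(n): sqrt(2π·30n) / sqrt(n) = sqrt(2π·30) · n^((1−1)/2), so the limit is sqrt(2π·30).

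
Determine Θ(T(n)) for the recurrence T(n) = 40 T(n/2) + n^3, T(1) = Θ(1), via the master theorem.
T(n) = Θ(n^(log_2 40))

Master theorem: compare f(n) = n^3 to n^(log_2 40) where log_2 40 ≈ 5.322. Since 3 < log_2 40, we have f(n) = O(n^(log_2 40 − ε)) for some ε > 0 — Case 1. Hence T(n) = Θ(n^(log_2 40)).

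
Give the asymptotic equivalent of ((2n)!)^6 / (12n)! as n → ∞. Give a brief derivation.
((2n)!)^6/(12n)! ~ ((2π·2n)^(5/2) / sqrt(6)) · 6^(−6·2n)  →  0

Write N = 2n. Stirling: N! ~ sqrt(2π N)(N/e)^N and (6N)! ~ sqrt(2π·6N)·(6N/e)^(6N).
  (N!)^6/(6N)! ~ (2π N)^(6/2) (N/e)^(6N) / [sqrt(2π·6N) (6N/e)^(6N)]
     = (2π N)^(6/2) / sqrt(2π·6N) · (N/(6N))^(6N)
     = (2π N)^((6−1)/2) / sqrt(6) · 6^(−6N).
Since 6^6 > 1, the factor 6^(−6N) decays exponentially, so the ratio → 0. Substituting N = 2n gives the stated form.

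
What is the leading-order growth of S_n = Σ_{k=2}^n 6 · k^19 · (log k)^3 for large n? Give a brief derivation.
S_n ~ 3 · n^20 · (log n)^3 / 10

By integral comparison, S_n = ∫_1^n 6 · x^19 · (log x)^3 dx + O(n^19 · (log n)^3). For the integral, the leading term of ∫_1^n x^19 (log x)^3 dx is n^20/20 · (log n)^3 (by repeated integration by parts; each step lowers the log-exponent and produces a relatively O(1/log n) correction). Hence S_n ~ 3 · n^20 · (log n)^3 / 10.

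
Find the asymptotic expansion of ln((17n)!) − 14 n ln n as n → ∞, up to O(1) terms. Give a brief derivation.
ln((17n)!) − 14 n ln n = 3 n ln n + 17(ln 17 − 1) n + (1/2) ln(2π·17n) + O(1/n)

Stirling: ln((17n)!) = 17n ln(17n) − 17n + (1/2) ln(2π·17n) + O(1/n).
Expand 17n ln(17n) = 17n (ln n + ln 17) = 17n ln n + 17n ln 17.
Subtract 14n ln n: leading term is (17 − 14) n ln n = 3 n ln n. The next term is 17n ln 17 − 17n = 17(ln 17 − 1) n. Then the (1/2) ln(2π·17n) correction.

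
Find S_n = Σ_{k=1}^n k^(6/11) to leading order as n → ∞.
S_n ~ (11/17) · n^(17/11)

Integral comparison: Σ_{k=1}^n k^(6/11) = ∫_0^n x^(6/11) dx + O(n^(6/11)). The integral is n^(1 + 6/11) / (1 + 6/11) = n^((6+11)/11) / ((6+11)/11) = (11/17) · n^(17/11).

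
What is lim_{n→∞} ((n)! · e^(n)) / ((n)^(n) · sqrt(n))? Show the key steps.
lim = sqrt(2π)

Stirling: (n)! ~ sqrt(2π·n) · (n/e)^(n). Hence
  (n)! · e^(n) / (n)^(n) ~ sqrt(2π·n).
Dividing by sqrt(n): sqrt(2π·n) / sqrt(n) = sqrt(2π) · n^((1−1)/2), so the limit is sqrt(2π).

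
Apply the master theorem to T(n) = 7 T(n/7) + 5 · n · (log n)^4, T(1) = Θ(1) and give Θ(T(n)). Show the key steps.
T(n) = Θ(n · (log n)^5)

Here log_7 7 = 1 and f(n) = 5 · n · (log n)^4 = Θ(n^(log_7 7) · (log n)^4). This is the extended Case 2 of the master theorem (f matches the critical exponent up to log factors), giving T(n) = Θ(n^(log_7 7) · (log n)^(4+1)) = Θ(n · (log n)^5).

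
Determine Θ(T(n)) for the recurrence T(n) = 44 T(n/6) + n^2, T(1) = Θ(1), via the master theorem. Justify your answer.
T(n) = Θ(n^(log_6 44))

Master theorem: compare f(n) = n^2 to n^(log_6 44) where log_6 44 ≈ 2.112. Since 2 < log_6 44, we have f(n) = O(n^(log_6 44 − ε)) for some ε > 0 — Case 1. Hence T(n) = Θ(n^(log_6 44)).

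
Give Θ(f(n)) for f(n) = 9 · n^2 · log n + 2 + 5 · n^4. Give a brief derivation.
f(n) ∈ Θ(n^4)

Compare the terms by growth order. For large n, n^a · (log n)^b dominates n^a' · (log n)^b' iff a > a', or (a = a' and b > b'). Ranking the 3 terms shows the dominant one is 5 · n^4. Hence f(n) ∈ Θ(n^4).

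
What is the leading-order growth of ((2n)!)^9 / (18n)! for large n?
((2n)!)^9/(18n)! ~ ((2π·2n)^(8/2) / 3) · 9^(−9·2n)  →  0

Write N = 2n. Stirling: N! ~ sqrt(2π N)(N/e)^N and (9N)! ~ sqrt(2π·9N)·(9N/e)^(9N).
  (N!)^9/(9N)! ~ (2π N)^(9/2) (N/e)^(9N) / [sqrt(2π·9N) (9N/e)^(9N)]
     = (2π N)^(9/2) / sqrt(2π·9N) · (N/(9N))^(9N)
     = (2π N)^((9−1)/2) / 3 · 9^(−9N).
Since 9^9 > 1, the factor 9^(−9N) decays exponentially, so the ratio → 0. Substituting N = 2n gives the stated form.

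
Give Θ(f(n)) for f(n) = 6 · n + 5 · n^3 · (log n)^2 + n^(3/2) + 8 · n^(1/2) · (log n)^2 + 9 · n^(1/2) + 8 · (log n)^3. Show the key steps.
f(n) ∈ Θ(n^3 · (log n)^2)

Compare the terms by growth order. For large n, n^a · (log n)^b dominates n^a' · (log n)^b' iff a > a', or (a = a' and b > b'). Ranking the 6 terms shows the dominant one is 5 · n^3 · (log n)^2. Hence f(n) ∈ Θ(n^3 · (log n)^2).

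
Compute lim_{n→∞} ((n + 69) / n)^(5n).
lim = e^345

Rewrite as (1 + 69/n)^(5n). By the standard limit (1 + x/n)^n → e^x, we have (1 + 69/n)^n → e^69, and raising to the 5th power gives e^345.
More precisely, ln[(1 + 69/n)^(5n)] = 5n · ln(1 + 69/n) = 5n · (69/n + O(1/n^2)) = 345 + O(1/n) → 345.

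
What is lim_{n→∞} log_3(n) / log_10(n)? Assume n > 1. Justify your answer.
lim = ln(10) / ln(3) = log_3(10)

Change of base: log_3(n) = ln n / ln 3 and log_10(n) = ln n / ln 10. The ratio is (ln n / ln 3) · (ln 10 / ln n) = ln 10 / ln 3, a constant independent of n. So the limit is ln 10 / ln 3 = log_3(10).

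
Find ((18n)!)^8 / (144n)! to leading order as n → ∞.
((18n)!)^8/(144n)! ~ ((2π·18n)^(7/2) / sqrt(8)) · 8^(−8·18n)  →  0

Write N = 18n. Stirling: N! ~ sqrt(2π N)(N/e)^N and (8N)! ~ sqrt(2π·8N)·(8N/e)^(8N).
  (N!)^8/(8N)! ~ (2π N)^(8/2) (N/e)^(8N) / [sqrt(2π·8N) (8N/e)^(8N)]
     = (2π N)^(8/2) / sqrt(2π·8N) · (N/(8N))^(8N)
     = (2π N)^((8−1)/2) / sqrt(8) · 8^(−8N).
Since 8^8 > 1, the factor 8^(−8N) decays exponentially, so the ratio → 0. Substituting N = 18n gives the stated form.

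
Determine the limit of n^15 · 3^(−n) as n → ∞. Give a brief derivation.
lim = 0

Exponentials with base > 1 dominate every fixed polynomial: for any fixed c, n^c / 3^n → 0 as n → ∞ (e.g. by the ratio test, or by writing 3^n = e^(n ln 3) and noting e^(n ln 3) / n^c → ∞). Hence n^15 · 3^(−n) = n^15 / 3^n → 0.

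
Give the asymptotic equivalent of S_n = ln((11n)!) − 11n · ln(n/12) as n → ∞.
S_n ~ 11n · (ln 132 − 1) + O(ln n)

Stirling: ln((11n)!) = 11n ln(11n) − 11n + O(ln n).
  S_n = 11n ln(11n) − 11n − 11n ln(n/12) + O(ln n)
      = 11n ln(11n) − 11n ln n + 11n ln 12 − 11n + O(ln n)
      = 11n ln 11 + 11n ln 12 − 11n + O(ln n)
      = 11n (ln 132 − 1) + O(ln n).
Numerically ln(132) − 1 ≈ 3.8828.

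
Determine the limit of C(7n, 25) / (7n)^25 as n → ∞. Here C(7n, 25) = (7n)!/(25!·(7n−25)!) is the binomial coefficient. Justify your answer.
lim = 1/25! = 1/15511210043330985984000000

With N = 7n → ∞: C(N, 25) / N^25 = [N(N−1)…(N−24)] / (25! · N^25) = (1/25!) · 1 · (1 − 1/(7n)) · … · (1 − 24/(7n)). Each factor → 1 as N → ∞, so the limit is 1/25! = 1/15511210043330985984000000.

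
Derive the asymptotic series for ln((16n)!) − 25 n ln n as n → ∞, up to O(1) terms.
ln((16n)!) − 25 n ln n = −9 n ln n + 16(ln 16 − 1) n + (1/2) ln(2π·16n) + O(1/n)

Stirling: ln((16n)!) = 16n ln(16n) − 16n + (1/2) ln(2π·16n) + O(1/n).
Expand 16n ln(16n) = 16n (ln n + ln 16) = 16n ln n + 16n ln 16.
Subtract 25n ln n: leading term is (16 − 25) n ln n = −9 n ln n. The next term is 16n ln 16 − 16n = 16(ln 16 − 1) n. Then the (1/2) ln(2π·16n) correction.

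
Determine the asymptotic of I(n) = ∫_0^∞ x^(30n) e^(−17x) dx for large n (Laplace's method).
I(n) ~ (sqrt(2π·30n) / 17) · (30n/(17e))^(30n)

Write the integrand as exp(30n ln x − 17x) and set f(x) = 30n ln x − 17x. Then f'(x) = 30n/x − 17 = 0 at x* = 30n/17, and f''(x*) = −30n/x*^2 = −17^2/(30n). Laplace's method (interior maximum) gives
  I(n) ~ e^(f(x*)) · sqrt(2π / |f''(x*)|)
        = exp(30n ln(30n/17) − 30n) · sqrt(2π · 30n / 17^2)
        = (30n/17)^(30n) e^(−30n) · sqrt(2π·30n) / 17
        = (sqrt(2π·30n) / 17) · (30n/(17e))^(30n).
This matches Γ(30n+1)/17^(30n+1) with Stirling applied to Γ.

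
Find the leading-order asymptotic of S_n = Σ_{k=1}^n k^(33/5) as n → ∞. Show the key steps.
S_n ~ (5/38) · n^(38/5)

Integral comparison: Σ_{k=1}^n k^(33/5) = ∫_0^n x^(33/5) dx + O(n^(33/5)). The integral is n^(1 + 33/5) / (1 + 33/5) = n^((33+5)/5) / ((33+5)/5) = (5/38) · n^(38/5).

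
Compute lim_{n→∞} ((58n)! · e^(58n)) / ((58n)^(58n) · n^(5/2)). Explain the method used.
lim = 0

Stirling: (58n)! ~ sqrt(2π·58n) · (58n/e)^(58n). Hence
  (58n)! · e^(58n) / (58n)^(58n) ~ sqrt(2π·58n).
Dividing by n^(5/2): sqrt(2π·58n) / n^(5/2) = sqrt(2π·58) · n^((1−5)/2), so the expression behaves like sqrt(2π·58) · n^((1−5)/2) → 0.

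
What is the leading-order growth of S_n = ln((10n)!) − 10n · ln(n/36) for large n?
S_n ~ 10n · (ln 360 − 1) + O(ln n)

Stirling: ln((10n)!) = 10n ln(10n) − 10n + O(ln n).
  S_n = 10n ln(10n) − 10n − 10n ln(n/36) + O(ln n)
      = 10n ln(10n) − 10n ln n + 10n ln 36 − 10n + O(ln n)
      = 10n ln 10 + 10n ln 36 − 10n + O(ln n)
      = 10n (ln 360 − 1) + O(ln n).
Numerically ln(360) − 1 ≈ 4.8861.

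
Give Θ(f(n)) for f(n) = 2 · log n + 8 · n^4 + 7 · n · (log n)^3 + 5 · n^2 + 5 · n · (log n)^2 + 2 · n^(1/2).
f(n) ∈ Θ(n^4)

Compare the terms by growth order. For large n, n^a · (log n)^b dominates n^a' · (log n)^b' iff a > a', or (a = a' and b > b'). Ranking the 6 terms shows the dominant one is 8 · n^4. Hence f(n) ∈ Θ(n^4).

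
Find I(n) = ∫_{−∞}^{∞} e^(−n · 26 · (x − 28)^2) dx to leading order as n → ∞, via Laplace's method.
I(n) = sqrt(π/(26n))

Here φ(x) = 26 · (x − 28)^2 has its unique minimum at x* = 28 with φ(x*) = 0 and φ''(x*) = 52. Laplace's method gives
  I(n) ~ e^(−n φ(x*)) · sqrt(2π / (n · φ''(x*))) = sqrt(2π / (52n)) = sqrt(π/(26n)).
This is exact: substituting u = (x − 28)·sqrt(26n) gives I(n) = (1/sqrt(26n)) ∫_{−∞}^{∞} e^(−u^2) du = sqrt(π/(26n)).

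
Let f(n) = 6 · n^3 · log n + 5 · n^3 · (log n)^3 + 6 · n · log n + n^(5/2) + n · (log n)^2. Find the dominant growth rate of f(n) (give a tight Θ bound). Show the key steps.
f(n) ∈ Θ(n^3 · (log n)^3)

Compare the terms by growth order. For large n, n^a · (log n)^b dominates n^a' · (log n)^b' iff a > a', or (a = a' and b > b'). Ranking the 5 terms shows the dominant one is 5 · n^3 · (log n)^3. Hence f(n) ∈ Θ(n^3 · (log n)^3).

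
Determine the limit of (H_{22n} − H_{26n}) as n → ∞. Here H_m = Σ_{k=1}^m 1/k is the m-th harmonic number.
lim = ln(22/26) = ln(11/13)

Euler-Maclaurin gives H_m = ln m + γ + 1/(2m) + O(1/m^2). The γ and O(1/m) terms cancel in the difference:
  H_{22n} − H_{26n} = ln(22n) − ln(26n) + O(1/n) = ln(22/26) + O(1/n).
Hence the limit is ln(22/26) = ln(11/13).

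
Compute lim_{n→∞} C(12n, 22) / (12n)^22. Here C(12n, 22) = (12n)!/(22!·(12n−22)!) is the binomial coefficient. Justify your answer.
lim = 1/22! = 1/1124000727777607680000

With N = 12n → ∞: C(N, 22) / N^22 = [N(N−1)…(N−21)] / (22! · N^22) = (1/22!) · 1 · (1 − 1/(12n)) · … · (1 − 21/(12n)). Each factor → 1 as N → ∞, so the limit is 1/22! = 1/1124000727777607680000.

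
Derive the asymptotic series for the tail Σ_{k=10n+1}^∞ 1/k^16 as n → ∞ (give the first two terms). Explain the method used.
Σ_{k>10n} 1/k^16 = 1/(15 · (10n)^15) − 1/(2 · (10n)^16) + O(1/(10n)^17)

Compare to the integral: ∫_{10n}^∞ x^(−16) dx = [−x^(−15)/15]_{10n}^∞ = 1/((16−1)·(10n)^15). The Euler-Maclaurin correction adds −f(10n)/2 = −1/(2·(10n)^16). Euler-Maclaurin then gives
  Σ_{k>10n} 1/k^16 = ∫_{10n}^∞ dx/x^16 − 1/(2·(10n)^16) + O(1/(10n)^17).
(Equivalently this is ζ(16) − Σ_{k≤10n} 1/k^16.)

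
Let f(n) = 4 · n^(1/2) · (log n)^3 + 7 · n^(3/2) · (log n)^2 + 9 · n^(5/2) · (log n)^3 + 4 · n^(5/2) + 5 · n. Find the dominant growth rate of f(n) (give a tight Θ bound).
f(n) ∈ Θ(n^(5/2) · (log n)^3)

Compare the terms by growth order. For large n, n^a · (log n)^b dominates n^a' · (log n)^b' iff a > a', or (a = a' and b > b'). Ranking the 5 terms shows the dominant one is 9 · n^(5/2) · (log n)^3. Hence f(n) ∈ Θ(n^(5/2) · (log n)^3).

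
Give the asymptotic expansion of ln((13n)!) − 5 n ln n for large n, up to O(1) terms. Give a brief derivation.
ln((13n)!) − 5 n ln n = 8 n ln n + 13(ln 13 − 1) n + (1/2) ln(2π·13n) + O(1/n)

Stirling: ln((13n)!) = 13n ln(13n) − 13n + (1/2) ln(2π·13n) + O(1/n).
Expand 13n ln(13n) = 13n (ln n + ln 13) = 13n ln n + 13n ln 13.
Subtract 5n ln n: leading term is (13 − 5) n ln n = 8 n ln n. The next term is 13n ln 13 − 13n = 13(ln 13 − 1) n. Then the (1/2) ln(2π·13n) correction.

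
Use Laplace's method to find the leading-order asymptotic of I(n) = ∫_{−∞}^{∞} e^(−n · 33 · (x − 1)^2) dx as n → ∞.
I(n) = sqrt(π/(33n))

Here φ(x) = 33 · (x − 1)^2 has its unique minimum at x* = 1 with φ(x*) = 0 and φ''(x*) = 66. Laplace's method gives
  I(n) ~ e^(−n φ(x*)) · sqrt(2π / (n · φ''(x*))) = sqrt(2π / (66n)) = sqrt(π/(33n)).
This is exact: substituting u = (x − 1)·sqrt(33n) gives I(n) = (1/sqrt(33n)) ∫_{−∞}^{∞} e^(−u^2) du = sqrt(π/(33n)).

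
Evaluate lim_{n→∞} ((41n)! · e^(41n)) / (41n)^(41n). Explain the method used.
lim = ∞

Stirling: (41n)! ~ sqrt(2π·41n) · (41n/e)^(41n). Hence
  (41n)! · e^(41n) / (41n)^(41n) ~ sqrt(2π·41n) = sqrt(2π·41) · sqrt(n) → ∞.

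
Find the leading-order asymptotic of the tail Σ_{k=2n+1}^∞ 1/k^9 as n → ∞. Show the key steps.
Σ_{k>2n} 1/k^9 ~ 1/(8 · (2n)^8)

Compare to the integral: ∫_{2n}^∞ x^(−9) dx = [−x^(−8)/8]_{2n}^∞ = 1/((9−1)·(2n)^8). Euler-Maclaurin then gives
  Σ_{k>2n} 1/k^9 = ∫_{2n}^∞ dx/x^9 − 1/(2·(2n)^9) + O(1/(2n)^10).
(Equivalently this is ζ(9) − Σ_{k≤2n} 1/k^9.)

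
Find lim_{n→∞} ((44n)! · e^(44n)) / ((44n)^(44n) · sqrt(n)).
lim = sqrt(2π·44)

Stirling: (44n)! ~ sqrt(2π·44n) · (44n/e)^(44n). Hence
  (44n)! · e^(44n) / (44n)^(44n) ~ sqrt(2π·44n).
Dividing by sqrt(n): sqrt(2π·44n) / sqrt(n) = sqrt(2π·44) · n^((1−1)/2), so the limit is sqrt(2π·44).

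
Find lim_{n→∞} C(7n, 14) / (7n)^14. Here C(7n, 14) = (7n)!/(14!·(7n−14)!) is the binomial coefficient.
lim = 1/14! = 1/87178291200

With N = 7n → ∞: C(N, 14) / N^14 = [N(N−1)…(N−13)] / (14! · N^14) = (1/14!) · 1 · (1 − 1/(7n)) · … · (1 − 13/(7n)). Each factor → 1 as N → ∞, so the limit is 1/14! = 1/87178291200.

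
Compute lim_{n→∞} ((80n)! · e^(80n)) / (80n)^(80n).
lim = ∞

Stirling: (80n)! ~ sqrt(2π·80n) · (80n/e)^(80n). Hence
  (80n)! · e^(80n) / (80n)^(80n) ~ sqrt(2π·80n) = sqrt(2π·80) · sqrt(n) → ∞.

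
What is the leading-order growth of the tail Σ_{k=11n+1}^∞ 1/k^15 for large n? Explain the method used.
Σ_{k>11n} 1/k^15 ~ 1/(14 · (11n)^14)

Compare to the integral: ∫_{11n}^∞ x^(−15) dx = [−x^(−14)/14]_{11n}^∞ = 1/((15−1)·(11n)^14). Euler-Maclaurin then gives
  Σ_{k>11n} 1/k^15 = ∫_{11n}^∞ dx/x^15 − 1/(2·(11n)^15) + O(1/(11n)^16).
(Equivalently this is ζ(15) − Σ_{k≤11n} 1/k^15.)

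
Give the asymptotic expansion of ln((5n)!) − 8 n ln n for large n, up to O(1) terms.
ln((5n)!) − 8 n ln n = −3 n ln n + 5(ln 5 − 1) n + (1/2) ln(2π·5n) + O(1/n)

Stirling: ln((5n)!) = 5n ln(5n) − 5n + (1/2) ln(2π·5n) + O(1/n).
Expand 5n ln(5n) = 5n (ln n + ln 5) = 5n ln n + 5n ln 5.
Subtract 8n ln n: leading term is (5 − 8) n ln n = −3 n ln n. The next term is 5n ln 5 − 5n = 5(ln 5 − 1) n. Then the (1/2) ln(2π·5n) correction.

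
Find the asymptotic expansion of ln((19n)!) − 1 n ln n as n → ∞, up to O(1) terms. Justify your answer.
ln((19n)!) − 1 n ln n = 18 n ln n + 19(ln 19 − 1) n + (1/2) ln(2π·19n) + O(1/n)

Stirling: ln((19n)!) = 19n ln(19n) − 19n + (1/2) ln(2π·19n) + O(1/n).
Expand 19n ln(19n) = 19n (ln n + ln 19) = 19n ln n + 19n ln 19.
Subtract 1n ln n: leading term is (19 − 1) n ln n = 18 n ln n. The next term is 19n ln 19 − 19n = 19(ln 19 − 1) n. Then the (1/2) ln(2π·19n) correction.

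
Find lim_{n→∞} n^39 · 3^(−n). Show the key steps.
lim = 0

Exponentials with base > 1 dominate every fixed polynomial: for any fixed c, n^c / 3^n → 0 as n → ∞ (e.g. by the ratio test, or by writing 3^n = e^(n ln 3) and noting e^(n ln 3) / n^c → ∞). Hence n^39 · 3^(−n) = n^39 / 3^n → 0.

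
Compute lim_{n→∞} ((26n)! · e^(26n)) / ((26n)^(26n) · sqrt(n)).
lim = sqrt(2π·26)

Stirling: (26n)! ~ sqrt(2π·26n) · (26n/e)^(26n). Hence
  (26n)! · e^(26n) / (26n)^(26n) ~ sqrt(2π·26n).
Dividing by sqrt(n): sqrt(2π·26n) / sqrt(n) = sqrt(2π·26) · n^((1−1)/2), so the limit is sqrt(2π·26).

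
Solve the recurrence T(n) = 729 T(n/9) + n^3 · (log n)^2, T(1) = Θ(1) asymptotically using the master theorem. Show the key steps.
T(n) = Θ(n^3 · (log n)^3)

Here log_9 729 = 3 and f(n) = n^3 · (log n)^2 = Θ(n^(log_9 729) · (log n)^2). This is the extended Case 2 of the master theorem (f matches the critical exponent up to log factors), giving T(n) = Θ(n^(log_9 729) · (log n)^(2+1)) = Θ(n^3 · (log n)^3).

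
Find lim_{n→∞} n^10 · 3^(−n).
lim = 0

Exponentials with base > 1 dominate every fixed polynomial: for any fixed c, n^c / 3^n → 0 as n → ∞ (e.g. by the ratio test, or by writing 3^n = e^(n ln 3) and noting e^(n ln 3) / n^c → ∞). Hence n^10 · 3^(−n) = n^10 / 3^n → 0.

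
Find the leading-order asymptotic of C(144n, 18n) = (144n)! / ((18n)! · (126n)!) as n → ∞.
C(144n, 18n) ~ (16777216/823543)^(18n) · sqrt(4/(7π·18n))

Write N = 18n. Apply Stirling to each factorial:
  (8N)! ~ sqrt(2π·8N) · (8N/e)^(8N),
  N! ~ sqrt(2π N) · (N/e)^N,
  (7N)! ~ sqrt(2π·7N) · (7N/e)^(7N).
The exponential factors combine to (8N)^(8N) / (N^N · (7N)^(7N)) = 8^(8N)/7^(7N) = (8^8/7^7)^N = (16777216/823543)^N.
The square-root prefactors combine to sqrt(2π·8N) / (sqrt(2π N)·sqrt(2π·7N)) = sqrt(8 / (2π·7·N)) = sqrt(4/(7π·18n)).
Substituting N = 18n: C(144n, 18n) ~ (16777216/823543)^(18n) · sqrt(4/(7π·18n)).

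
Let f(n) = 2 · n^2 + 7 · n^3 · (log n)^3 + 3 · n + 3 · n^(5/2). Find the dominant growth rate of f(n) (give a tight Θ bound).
f(n) ∈ Θ(n^3 · (log n)^3)

Compare the terms by growth order. For large n, n^a · (log n)^b dominates n^a' · (log n)^b' iff a > a', or (a = a' and b > b'). Ranking the 4 terms shows the dominant one is 7 · n^3 · (log n)^3. Hence f(n) ∈ Θ(n^3 · (log n)^3).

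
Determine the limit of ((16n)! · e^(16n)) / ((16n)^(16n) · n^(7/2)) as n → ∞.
lim = 0

Stirling: (16n)! ~ sqrt(2π·16n) · (16n/e)^(16n). Hence
  (16n)! · e^(16n) / (16n)^(16n) ~ sqrt(2π·16n).
Dividing by n^(7/2): sqrt(2π·16n) / n^(7/2) = sqrt(2π·16) · n^((1−7)/2), so the expression behaves like sqrt(2π·16) · n^((1−7)/2) → 0.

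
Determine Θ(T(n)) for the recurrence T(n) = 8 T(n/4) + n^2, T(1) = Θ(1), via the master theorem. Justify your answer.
T(n) = Θ(n^2)

log_4 8 ≈ 1.500. f(n) = n^2 dominates n^(log_4 8) since 2 > 1.500, and the regularity condition a·f(n/b) = 8·(n/4)^2 = (8/16)·n^2 ≤ c·f(n) holds with c = 8/16 ≈ 0.5 < 1. So this is Case 3: T(n) = Θ(f(n)) = Θ(n^2).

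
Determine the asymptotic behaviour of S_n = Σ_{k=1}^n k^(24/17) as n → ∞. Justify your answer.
S_n ~ (17/41) · n^(41/17)

Integral comparison: Σ_{k=1}^n k^(24/17) = ∫_0^n x^(24/17) dx + O(n^(24/17)). The integral is n^(1 + 24/17) / (1 + 24/17) = n^((24+17)/17) / ((24+17)/17) = (17/41) · n^(41/17).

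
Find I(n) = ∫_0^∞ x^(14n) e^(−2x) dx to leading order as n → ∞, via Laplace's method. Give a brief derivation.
I(n) ~ (sqrt(2π·14n) / 2) · (14n/(2e))^(14n)

Write the integrand as exp(14n ln x − 2x) and set f(x) = 14n ln x − 2x. Then f'(x) = 14n/x − 2 = 0 at x* = 14n/2, and f''(x*) = −14n/x*^2 = −2^2/(14n). Laplace's method (interior maximum) gives
  I(n) ~ e^(f(x*)) · sqrt(2π / |f''(x*)|)
        = exp(14n ln(14n/2) − 14n) · sqrt(2π · 14n / 2^2)
        = (14n/2)^(14n) e^(−14n) · sqrt(2π·14n) / 2
        = (sqrt(2π·14n) / 2) · (14n/(2e))^(14n).
This matches Γ(14n+1)/2^(14n+1) with Stirling applied to Γ.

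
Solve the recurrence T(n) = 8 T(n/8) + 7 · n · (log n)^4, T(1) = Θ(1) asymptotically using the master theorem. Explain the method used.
T(n) = Θ(n · (log n)^5)

Here log_8 8 = 1 and f(n) = 7 · n · (log n)^4 = Θ(n^(log_8 8) · (log n)^4). This is the extended Case 2 of the master theorem (f matches the critical exponent up to log factors), giving T(n) = Θ(n^(log_8 8) · (log n)^(4+1)) = Θ(n · (log n)^5).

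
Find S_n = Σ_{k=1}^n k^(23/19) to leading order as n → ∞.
S_n ~ (19/42) · n^(42/19)

Integral comparison: Σ_{k=1}^n k^(23/19) = ∫_0^n x^(23/19) dx + O(n^(23/19)). The integral is n^(1 + 23/19) / (1 + 23/19) = n^((23+19)/19) / ((23+19)/19) = (19/42) · n^(42/19).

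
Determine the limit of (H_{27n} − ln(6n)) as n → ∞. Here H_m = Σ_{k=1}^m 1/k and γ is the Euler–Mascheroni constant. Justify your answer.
lim = ln(9/2) + γ

By Euler-Maclaurin, H_m = ln m + γ + O(1/m). So
  H_{27n} − ln(6n) = ln(27n) + γ − ln(6n) + O(1/n)
                       = ln(27/6) + γ + O(1/n).
Hence the limit is ln(27/6) + γ (= ln(9/2)).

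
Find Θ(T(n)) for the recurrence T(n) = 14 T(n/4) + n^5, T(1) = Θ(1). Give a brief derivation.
T(n) = Θ(n^5)

log_4 14 ≈ 1.904. f(n) = n^5 dominates n^(log_4 14) since 5 > 1.904, and the regularity condition a·f(n/b) = 14·(n/4)^5 = (14/1024)·n^5 ≤ c·f(n) holds with c = 14/1024 ≈ 0.0137 < 1. So this is Case 3: T(n) = Θ(f(n)) = Θ(n^5).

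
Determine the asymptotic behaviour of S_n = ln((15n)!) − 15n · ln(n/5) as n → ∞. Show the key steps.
S_n ~ 15n · (ln 75 − 1) + O(ln n)

Stirling: ln((15n)!) = 15n ln(15n) − 15n + O(ln n).
  S_n = 15n ln(15n) − 15n − 15n ln(n/5) + O(ln n)
      = 15n ln(15n) − 15n ln n + 15n ln 5 − 15n + O(ln n)
      = 15n ln 15 + 15n ln 5 − 15n + O(ln n)
      = 15n (ln 75 − 1) + O(ln n).
Numerically ln(75) − 1 ≈ 3.3175.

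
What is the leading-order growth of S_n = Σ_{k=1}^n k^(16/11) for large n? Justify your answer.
S_n ~ (11/27) · n^(27/11)

Integral comparison: Σ_{k=1}^n k^(16/11) = ∫_0^n x^(16/11) dx + O(n^(16/11)). The integral is n^(1 + 16/11) / (1 + 16/11) = n^((16+11)/11) / ((16+11)/11) = (11/27) · n^(27/11).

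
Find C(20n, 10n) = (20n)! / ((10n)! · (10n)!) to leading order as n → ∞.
C(20n, 10n) ~ (4)^(10n) · sqrt(1/(π·10n))

Write N = 10n. Apply Stirling to each factorial:
  (2N)! ~ sqrt(2π·2N) · (2N/e)^(2N),
  N! ~ sqrt(2π N) · (N/e)^N,
  (1N)! ~ sqrt(2π·1N) · (1N/e)^(1N).
The exponential factors combine to (2N)^(2N) / (N^N · (1N)^(1N)) = 2^(2N)/1^(1N) = (2^2/1^1)^N = (4)^N.
The square-root prefactors combine to sqrt(2π·2N) / (sqrt(2π N)·sqrt(2π·1N)) = sqrt(2 / (2π·1·N)) = sqrt(1/(π·10n)).
Substituting N = 10n: C(20n, 10n) ~ (4)^(10n) · sqrt(1/(π·10n)).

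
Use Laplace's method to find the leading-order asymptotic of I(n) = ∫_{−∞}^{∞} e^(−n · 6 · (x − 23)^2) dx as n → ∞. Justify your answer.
I(n) = sqrt(π/(6n))

Here φ(x) = 6 · (x − 23)^2 has its unique minimum at x* = 23 with φ(x*) = 0 and φ''(x*) = 12. Laplace's method gives
  I(n) ~ e^(−n φ(x*)) · sqrt(2π / (n · φ''(x*))) = sqrt(2π / (12n)) = sqrt(π/(6n)).
This is exact: substituting u = (x − 23)·sqrt(6n) gives I(n) = (1/sqrt(6n)) ∫_{−∞}^{∞} e^(−u^2) du = sqrt(π/(6n)).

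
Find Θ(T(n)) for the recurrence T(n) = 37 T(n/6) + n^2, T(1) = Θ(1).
T(n) = Θ(n^(log_6 37))

Master theorem: compare f(n) = n^2 to n^(log_6 37) where log_6 37 ≈ 2.015. Since 2 < log_6 37, we have f(n) = O(n^(log_6 37 − ε)) for some ε > 0 — Case 1. Hence T(n) = Θ(n^(log_6 37)).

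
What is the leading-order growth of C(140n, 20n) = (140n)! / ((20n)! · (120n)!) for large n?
C(140n, 20n) ~ (823543/46656)^(20n) · sqrt(7/(12π·20n))

Write N = 20n. Apply Stirling to each factorial:
  (7N)! ~ sqrt(2π·7N) · (7N/e)^(7N),
  N! ~ sqrt(2π N) · (N/e)^N,
  (6N)! ~ sqrt(2π·6N) · (6N/e)^(6N).
The exponential factors combine to (7N)^(7N) / (N^N · (6N)^(6N)) = 7^(7N)/6^(6N) = (7^7/6^6)^N = (823543/46656)^N.
The square-root prefactors combine to sqrt(2π·7N) / (sqrt(2π N)·sqrt(2π·6N)) = sqrt(7 / (2π·6·N)) = sqrt(7/(12π·20n)).
Substituting N = 20n: C(140n, 20n) ~ (823543/46656)^(20n) · sqrt(7/(12π·20n)).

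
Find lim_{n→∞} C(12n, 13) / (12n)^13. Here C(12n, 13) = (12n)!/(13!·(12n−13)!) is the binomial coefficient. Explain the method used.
lim = 1/13! = 1/6227020800

With N = 12n → ∞: C(N, 13) / N^13 = [N(N−1)…(N−12)] / (13! · N^13) = (1/13!) · 1 · (1 − 1/(12n)) · … · (1 − 12/(12n)). Each factor → 1 as N → ∞, so the limit is 1/13! = 1/6227020800.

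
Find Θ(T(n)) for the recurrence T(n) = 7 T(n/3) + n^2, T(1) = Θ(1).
T(n) = Θ(n^2)

log_3 7 ≈ 1.771. f(n) = n^2 dominates n^(log_3 7) since 2 > 1.771, and the regularity condition a·f(n/b) = 7·(n/3)^2 = (7/9)·n^2 ≤ c·f(n) holds with c = 7/9 ≈ 0.778 < 1. So this is Case 3: T(n) = Θ(f(n)) = Θ(n^2).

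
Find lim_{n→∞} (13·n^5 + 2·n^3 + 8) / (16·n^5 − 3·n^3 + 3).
lim = 13/16

For large n the leading n^5 terms dominate both numerator and denominator. Dividing top and bottom by n^5, every other term tends to 0, leaving 13/16.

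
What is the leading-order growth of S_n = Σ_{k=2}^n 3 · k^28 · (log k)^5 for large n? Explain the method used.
S_n ~ 3 · n^29 · (log n)^5 / 29

By integral comparison, S_n = ∫_1^n 3 · x^28 · (log x)^5 dx + O(n^28 · (log n)^5). For the integral, the leading term of ∫_1^n x^28 (log x)^5 dx is n^29/29 · (log n)^5 (by repeated integration by parts; each step lowers the log-exponent and produces a relatively O(1/log n) correction). Hence S_n ~ 3 · n^29 · (log n)^5 / 29.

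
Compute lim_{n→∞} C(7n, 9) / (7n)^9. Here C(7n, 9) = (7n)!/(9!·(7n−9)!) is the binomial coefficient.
lim = 1/9! = 1/362880

With N = 7n → ∞: C(N, 9) / N^9 = [N(N−1)…(N−8)] / (9! · N^9) = (1/9!) · 1 · (1 − 1/(7n)) · … · (1 − 8/(7n)). Each factor → 1 as N → ∞, so the limit is 1/9! = 1/362880.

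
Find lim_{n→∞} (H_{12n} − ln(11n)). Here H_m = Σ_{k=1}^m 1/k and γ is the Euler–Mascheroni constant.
lim = ln(12/11) + γ

By Euler-Maclaurin, H_m = ln m + γ + O(1/m). So
  H_{12n} − ln(11n) = ln(12n) + γ − ln(11n) + O(1/n)
                       = ln(12/11) + γ + O(1/n).
Hence the limit is ln(12/11) + γ.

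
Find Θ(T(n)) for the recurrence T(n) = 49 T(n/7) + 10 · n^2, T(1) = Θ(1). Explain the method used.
T(n) = Θ(n^2 log n)

log_7 49 = 2, and f(n) = 10 · n^2 = Θ(n^(log_7 49)). This is Case 2 of the master theorem: T(n) = Θ(f(n) · log n) = Θ(n^2 log n).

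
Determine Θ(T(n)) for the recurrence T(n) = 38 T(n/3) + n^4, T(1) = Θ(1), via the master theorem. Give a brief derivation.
T(n) = Θ(n^4)

log_3 38 ≈ 3.311. f(n) = n^4 dominates n^(log_3 38) since 4 > 3.311, and the regularity condition a·f(n/b) = 38·(n/3)^4 = (38/81)·n^4 ≤ c·f(n) holds with c = 38/81 ≈ 0.469 < 1. So this is Case 3: T(n) = Θ(f(n)) = Θ(n^4).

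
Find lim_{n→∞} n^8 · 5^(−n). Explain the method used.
lim = 0

Exponentials with base > 1 dominate every fixed polynomial: for any fixed c, n^c / 5^n → 0 as n → ∞ (e.g. by the ratio test, or by writing 5^n = e^(n ln 5) and noting e^(n ln 5) / n^c → ∞). Hence n^8 · 5^(−n) = n^8 / 5^n → 0.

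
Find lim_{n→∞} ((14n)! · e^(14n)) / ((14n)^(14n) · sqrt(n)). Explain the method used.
lim = sqrt(2π·14)

Stirling: (14n)! ~ sqrt(2π·14n) · (14n/e)^(14n). Hence
  (14n)! · e^(14n) / (14n)^(14n) ~ sqrt(2π·14n).
Dividing by sqrt(n): sqrt(2π·14n) / sqrt(n) = sqrt(2π·14) · n^((1−1)/2), so the limit is sqrt(2π·14).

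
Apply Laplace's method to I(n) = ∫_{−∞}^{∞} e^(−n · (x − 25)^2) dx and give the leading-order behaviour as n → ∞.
I(n) = sqrt(π/n)

Here φ(x) = (x − 25)^2 has its unique minimum at x* = 25 with φ(x*) = 0 and φ''(x*) = 2. Laplace's method gives
  I(n) ~ e^(−n φ(x*)) · sqrt(2π / (n · φ''(x*))) = sqrt(2π / (2n)) = sqrt(π/n).
This is exact: substituting u = (x − 25)·sqrt(n) gives I(n) = (1/sqrt(n)) ∫_{−∞}^{∞} e^(−u^2) du = sqrt(π/n).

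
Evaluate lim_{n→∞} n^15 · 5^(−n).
lim = 0

Exponentials with base > 1 dominate every fixed polynomial: for any fixed c, n^c / 5^n → 0 as n → ∞ (e.g. by the ratio test, or by writing 5^n = e^(n ln 5) and noting e^(n ln 5) / n^c → ∞). Hence n^15 · 5^(−n) = n^15 / 5^n → 0.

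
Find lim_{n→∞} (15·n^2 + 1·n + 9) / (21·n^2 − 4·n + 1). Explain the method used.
lim = 15/21 = 5/7

For large n the leading n^2 terms dominate both numerator and denominator. Dividing top and bottom by n^2, every other term tends to 0, leaving 15/21 = 5/7.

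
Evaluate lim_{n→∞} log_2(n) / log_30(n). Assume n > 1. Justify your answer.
lim = ln(30) / ln(2) = log_2(30)

Change of base: log_2(n) = ln n / ln 2 and log_30(n) = ln n / ln 30. The ratio is (ln n / ln 2) · (ln 30 / ln n) = ln 30 / ln 2, a constant independent of n. So the limit is ln 30 / ln 2 = log_2(30).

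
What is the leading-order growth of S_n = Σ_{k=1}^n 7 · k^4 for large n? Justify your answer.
S_n ~ 7 · n^5 / 5

By integral comparison (Euler-Maclaurin), Σ_{k=1}^n 7 · k^4 = 7 · ∫_0^n x^4 dx + O(n^4) = 7 · n^5/5 + O(n^4). (Equivalently, Faulhaber's formula gives the same leading term.)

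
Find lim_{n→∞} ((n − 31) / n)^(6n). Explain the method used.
lim = e^(−186)

Rewrite as (1 − 31/n)^(6n). By the standard limit (1 + x/n)^n → e^x, we have (1 − 31/n)^n → e^(−31), and raising to the 6th power gives e^(−186).
More precisely, ln[(1 − 31/n)^(6n)] = 6n · ln(1 − 31/n) = 6n · (-31/n + O(1/n^2)) = -186 + O(1/n) → -186.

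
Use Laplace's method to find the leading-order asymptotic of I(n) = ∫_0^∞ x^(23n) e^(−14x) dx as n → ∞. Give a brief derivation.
I(n) ~ (sqrt(2π·23n) / 14) · (23n/(14e))^(23n)

Write the integrand as exp(23n ln x − 14x) and set f(x) = 23n ln x − 14x. Then f'(x) = 23n/x − 14 = 0 at x* = 23n/14, and f''(x*) = −23n/x*^2 = −14^2/(23n). Laplace's method (interior maximum) gives
  I(n) ~ e^(f(x*)) · sqrt(2π / |f''(x*)|)
        = exp(23n ln(23n/14) − 23n) · sqrt(2π · 23n / 14^2)
        = (23n/14)^(23n) e^(−23n) · sqrt(2π·23n) / 14
        = (sqrt(2π·23n) / 14) · (23n/(14e))^(23n).
This matches Γ(23n+1)/14^(23n+1) with Stirling applied to Γ.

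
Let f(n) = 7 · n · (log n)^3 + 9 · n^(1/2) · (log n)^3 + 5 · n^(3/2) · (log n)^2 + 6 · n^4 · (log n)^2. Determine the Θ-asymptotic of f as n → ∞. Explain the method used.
f(n) ∈ Θ(n^4 · (log n)^2)

Compare the terms by growth order. For large n, n^a · (log n)^b dominates n^a' · (log n)^b' iff a > a', or (a = a' and b > b'). Ranking the 4 terms shows the dominant one is 6 · n^4 · (log n)^2. Hence f(n) ∈ Θ(n^4 · (log n)^2).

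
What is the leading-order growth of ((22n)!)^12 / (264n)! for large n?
((22n)!)^12/(264n)! ~ ((2π·22n)^(11/2) / sqrt(12)) · 12^(−12·22n)  →  0

Write N = 22n. Stirling: N! ~ sqrt(2π N)(N/e)^N and (12N)! ~ sqrt(2π·12N)·(12N/e)^(12N).
  (N!)^12/(12N)! ~ (2π N)^(12/2) (N/e)^(12N) / [sqrt(2π·12N) (12N/e)^(12N)]
     = (2π N)^(12/2) / sqrt(2π·12N) · (N/(12N))^(12N)
     = (2π N)^((12−1)/2) / sqrt(12) · 12^(−12N).
Since 12^12 > 1, the factor 12^(−12N) decays exponentially, so the ratio → 0. Substituting N = 22n gives the stated form.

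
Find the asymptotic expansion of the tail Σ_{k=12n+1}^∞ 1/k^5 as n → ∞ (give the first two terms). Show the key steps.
Σ_{k>12n} 1/k^5 = 1/(4 · (12n)^4) − 1/(2 · (12n)^5) + O(1/(12n)^6)

Compare to the integral: ∫_{12n}^∞ x^(−5) dx = [−x^(−4)/4]_{12n}^∞ = 1/((5−1)·(12n)^4). The Euler-Maclaurin correction adds −f(12n)/2 = −1/(2·(12n)^5). Euler-Maclaurin then gives
  Σ_{k>12n} 1/k^5 = ∫_{12n}^∞ dx/x^5 − 1/(2·(12n)^5) + O(1/(12n)^6).
(Equivalently this is ζ(5) − Σ_{k≤12n} 1/k^5.)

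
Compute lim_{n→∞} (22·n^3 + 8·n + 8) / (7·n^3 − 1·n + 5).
lim = 22/7

For large n the leading n^3 terms dominate both numerator and denominator. Dividing top and bottom by n^3, every other term tends to 0, leaving 22/7.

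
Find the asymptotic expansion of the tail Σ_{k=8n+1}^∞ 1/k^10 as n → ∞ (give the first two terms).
Σ_{k>8n} 1/k^10 = 1/(9 · (8n)^9) − 1/(2 · (8n)^10) + O(1/(8n)^11)

Compare to the integral: ∫_{8n}^∞ x^(−10) dx = [−x^(−9)/9]_{8n}^∞ = 1/((10−1)·(8n)^9). The Euler-Maclaurin correction adds −f(8n)/2 = −1/(2·(8n)^10). Euler-Maclaurin then gives
  Σ_{k>8n} 1/k^10 = ∫_{8n}^∞ dx/x^10 − 1/(2·(8n)^10) + O(1/(8n)^11).
(Equivalently this is ζ(10) − Σ_{k≤8n} 1/k^10.)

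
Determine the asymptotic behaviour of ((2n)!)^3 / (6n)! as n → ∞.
((2n)!)^3/(6n)! ~ ((2π·2n)^(2/2) / sqrt(3)) · 3^(−3·2n)  →  0

Write N = 2n. Stirling: N! ~ sqrt(2π N)(N/e)^N and (3N)! ~ sqrt(2π·3N)·(3N/e)^(3N).
  (N!)^3/(3N)! ~ (2π N)^(3/2) (N/e)^(3N) / [sqrt(2π·3N) (3N/e)^(3N)]
     = (2π N)^(3/2) / sqrt(2π·3N) · (N/(3N))^(3N)
     = (2π N)^((3−1)/2) / sqrt(3) · 3^(−3N).
Since 3^3 > 1, the factor 3^(−3N) decays exponentially, so the ratio → 0. Substituting N = 2n gives the stated form.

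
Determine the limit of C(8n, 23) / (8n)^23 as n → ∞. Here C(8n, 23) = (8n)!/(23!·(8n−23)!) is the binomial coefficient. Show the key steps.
lim = 1/23! = 1/25852016738884976640000

With N = 8n → ∞: C(N, 23) / N^23 = [N(N−1)…(N−22)] / (23! · N^23) = (1/23!) · 1 · (1 − 1/(8n)) · … · (1 − 22/(8n)). Each factor → 1 as N → ∞, so the limit is 1/23! = 1/25852016738884976640000.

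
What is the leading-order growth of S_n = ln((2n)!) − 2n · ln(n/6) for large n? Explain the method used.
S_n ~ 2n · (ln 12 − 1) + O(ln n)

Stirling: ln((2n)!) = 2n ln(2n) − 2n + O(ln n).
  S_n = 2n ln(2n) − 2n − 2n ln(n/6) + O(ln n)
      = 2n ln(2n) − 2n ln n + 2n ln 6 − 2n + O(ln n)
      = 2n ln 2 + 2n ln 6 − 2n + O(ln n)
      = 2n (ln 12 − 1) + O(ln n).
Numerically ln(12) − 1 ≈ 1.4849.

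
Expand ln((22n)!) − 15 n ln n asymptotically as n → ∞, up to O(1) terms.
ln((22n)!) − 15 n ln n = 7 n ln n + 22(ln 22 − 1) n + (1/2) ln(2π·22n) + O(1/n)

Stirling: ln((22n)!) = 22n ln(22n) − 22n + (1/2) ln(2π·22n) + O(1/n).
Expand 22n ln(22n) = 22n (ln n + ln 22) = 22n ln n + 22n ln 22.
Subtract 15n ln n: leading term is (22 − 15) n ln n = 7 n ln n. The next term is 22n ln 22 − 22n = 22(ln 22 − 1) n. Then the (1/2) ln(2π·22n) correction.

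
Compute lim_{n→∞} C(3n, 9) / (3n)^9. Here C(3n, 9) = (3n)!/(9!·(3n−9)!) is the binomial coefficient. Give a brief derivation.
lim = 1/9! = 1/362880

With N = 3n → ∞: C(N, 9) / N^9 = [N(N−1)…(N−8)] / (9! · N^9) = (1/9!) · 1 · (1 − 1/(3n)) · … · (1 − 8/(3n)). Each factor → 1 as N → ∞, so the limit is 1/9! = 1/362880.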